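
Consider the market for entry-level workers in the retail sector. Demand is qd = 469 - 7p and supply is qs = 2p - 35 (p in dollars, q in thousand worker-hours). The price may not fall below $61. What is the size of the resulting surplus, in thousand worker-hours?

Without the control the market clears where 469 - 7p = 2p - 35, i.e. p* = 56 and q* = 77.
Since 61 > 56, the floor is binding.
At p = 61: qd = 469 - 7·61 = 42 and qs = 2·61 - 35 = 87.
Surplus = qs - qd = 87 - 42 = 45.

45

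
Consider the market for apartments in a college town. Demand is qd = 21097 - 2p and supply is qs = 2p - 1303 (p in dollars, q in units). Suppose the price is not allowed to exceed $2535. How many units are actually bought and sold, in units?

In a free market, 21097 - 2p = 2p - 1303 gives the equilibrium p* = 5600, q* = 9897.
Since 2535 < 5600, the ceiling is binding.
At p = 2535: qd = 21097 - 2·2535 = 16027 and qs = 2·2535 - 1303 = 3767.
The quantity actually transacted is the short side, supply: 3767.

3767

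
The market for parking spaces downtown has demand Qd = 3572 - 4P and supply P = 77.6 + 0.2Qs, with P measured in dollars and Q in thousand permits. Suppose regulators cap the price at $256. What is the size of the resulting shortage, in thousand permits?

Rearranging supply gives Qs = 5P - 388. Equilibrium: 3572 - 4P = 5P - 388, so 3960 = 9P and P* = 440, Q* = 1812.
Since 256 < 440, the ceiling is binding.
At P = 256: Qd = 3572 - 4·256 = 2548 and Qs = 5·256 - 388 = 892.
Shortage = Qd - Qs = 2548 - 892 = 1656.

1656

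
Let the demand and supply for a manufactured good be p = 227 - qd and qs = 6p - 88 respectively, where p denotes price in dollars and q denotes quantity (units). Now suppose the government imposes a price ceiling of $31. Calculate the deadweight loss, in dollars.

4116

Rearranging demand gives qd = 227 - p. Equilibrium: 227 - p = 6p - 88, so 315 = 7p and p* = 45, q* = 182.
Because the ceiling (31) lies below the market-clearing price, it is binding.
At p = 31: qd = 227 - 31 = 196 and qs = 6·31 - 88 = 98.
Quantity traded falls to 98. At q = 98 the demand price is 227 - 98 = 129 and the supply price is (88 + 98)/6 = 31.
Deadweight loss = ½ · (129 - 31) · (182 - 98) = ½ · 98 · 84 = 4116.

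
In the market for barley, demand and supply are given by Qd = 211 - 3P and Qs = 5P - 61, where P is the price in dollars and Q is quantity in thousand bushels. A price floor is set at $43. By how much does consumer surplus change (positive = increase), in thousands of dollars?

Equilibrium: 211 - 3P = 5P - 61, so 272 = 8P and P* = 34, Q* = 109.
Because the floor (43) lies above the market-clearing price, it is binding.
At P = 43: Qd = 211 - 3·43 = 82 and Qs = 5·43 - 61 = 154.
Consumer surplus without the control is ½ · (211/3 - 34) · 109 = 11881/6.
With the floor, consumers buy 82 units at 43, so CS = ½ · (211/3 - 43) · 82 = 3362/3.
Change in consumer surplus = 3362/3 - 11881/6 = -859.5.

-859.5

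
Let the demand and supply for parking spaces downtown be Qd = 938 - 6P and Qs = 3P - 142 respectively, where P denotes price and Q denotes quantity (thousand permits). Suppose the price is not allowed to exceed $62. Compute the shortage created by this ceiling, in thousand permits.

Setting quantity demanded equal to quantity supplied, 938 - 6P = 3P - 142, gives P* = 120 and Q* = 218.
Since 62 < 120, the ceiling is binding.
At P = 62: Qd = 938 - 6·62 = 566 and Qs = 3·62 - 142 = 44.
Shortage = Qd - Qs = 566 - 44 = 522.

522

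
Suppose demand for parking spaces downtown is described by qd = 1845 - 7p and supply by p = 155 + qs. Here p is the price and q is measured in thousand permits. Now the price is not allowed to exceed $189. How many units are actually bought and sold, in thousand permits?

Rearranging supply gives qs = p - 155. Equilibrium: 1845 - 7p = p - 155, so 2000 = 8p and p* = 250, q* = 95.
Since 189 < 250, the ceiling is binding.
At p = 189: qd = 1845 - 7·189 = 522 and qs = 189 - 155 = 34.
The quantity actually transacted is the short side, supply: 34.

34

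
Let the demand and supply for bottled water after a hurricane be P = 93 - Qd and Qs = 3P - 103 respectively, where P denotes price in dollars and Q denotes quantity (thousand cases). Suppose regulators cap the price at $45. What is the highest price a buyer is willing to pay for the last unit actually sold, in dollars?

61

Rearranging demand gives Qd = 93 - P. Without the control the market clears where 93 - P = 3P - 103, i.e. P* = 49 and Q* = 44.
Since 45 < 49, the ceiling is binding.
At P = 45: Qd = 93 - 45 = 48 and Qs = 3·45 - 103 = 32.
Only 32 units reach the market. On the demand curve, the marginal buyer's willingness to pay at Q = 32 is (93 - 32) = 61.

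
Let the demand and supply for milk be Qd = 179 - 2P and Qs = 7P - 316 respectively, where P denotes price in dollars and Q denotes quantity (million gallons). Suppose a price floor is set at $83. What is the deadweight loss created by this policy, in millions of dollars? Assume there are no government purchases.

Without the control the market clears where 179 - 2P = 7P - 316, i.e. P* = 55 and Q* = 69.
The floor of 83 is above the equilibrium price 55, so it binds.
At P = 83: Qd = 179 - 2·83 = 13 and Qs = 7·83 - 316 = 265.
Quantity traded falls to 13. At Q = 13 the demand price is (179 - 13)/2 = 83 and the supply price is (316 + 13)/7 = 47.
Deadweight loss = ½ · (83 - 47) · (69 - 13) = ½ · 36 · 56 = 1008.

1008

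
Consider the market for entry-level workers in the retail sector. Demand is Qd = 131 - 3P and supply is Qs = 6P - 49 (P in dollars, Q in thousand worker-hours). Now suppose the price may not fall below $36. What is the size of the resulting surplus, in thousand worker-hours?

In a free market, 131 - 3P = 6P - 49 gives the equilibrium P* = 20, Q* = 71.
Because the floor (36) lies above the market-clearing price, it is binding.
At P = 36: Qd = 131 - 3·36 = 23 and Qs = 6·36 - 49 = 167.
Surplus = Qs - Qd = 167 - 23 = 144.

144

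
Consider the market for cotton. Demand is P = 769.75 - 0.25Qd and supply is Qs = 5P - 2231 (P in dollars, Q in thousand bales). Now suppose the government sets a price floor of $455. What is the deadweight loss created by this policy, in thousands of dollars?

Rearranging demand gives Qd = 3079 - 4P. In a free market, 3079 - 4P = 5P - 2231 gives the equilibrium P* = 590, Q* = 719.
The floor of 455 is below the equilibrium price 590, so it is not binding; the market clears at P* = 590, Q* = 719.
Since the control does not bind, no trades are prevented and deadweight loss is zero.

0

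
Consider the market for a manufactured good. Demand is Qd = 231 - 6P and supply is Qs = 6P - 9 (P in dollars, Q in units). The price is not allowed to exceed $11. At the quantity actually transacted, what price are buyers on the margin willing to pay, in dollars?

29

Without the control the market clears where 231 - 6P = 6P - 9, i.e. P* = 20 and Q* = 111.
Since 11 < 20, the ceiling is binding.
At P = 11: Qd = 231 - 6·11 = 165 and Qs = 6·11 - 9 = 57.
Only 57 units reach the market. On the demand curve, the marginal buyer's willingness to pay at Q = 57 is (231 - 57)/6 = 29.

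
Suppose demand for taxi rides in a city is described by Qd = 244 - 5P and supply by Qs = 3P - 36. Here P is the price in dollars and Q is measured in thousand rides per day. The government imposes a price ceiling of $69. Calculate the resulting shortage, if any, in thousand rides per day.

In a free market, 244 - 5P = 3P - 36 gives the equilibrium P* = 35, Q* = 69.
Since 69 is above P* = 35, the ceiling does not bind and the free-market outcome prevails.
Since the control does not bind, there is no shortage.

0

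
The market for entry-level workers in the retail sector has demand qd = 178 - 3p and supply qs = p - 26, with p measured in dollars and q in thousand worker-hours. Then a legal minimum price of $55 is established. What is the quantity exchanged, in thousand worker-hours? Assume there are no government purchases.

Equilibrium: 178 - 3p = p - 26, so 204 = 4p and p* = 51, q* = 25.
Since 55 > 51, the floor is binding.
At p = 55: qd = 178 - 3·55 = 13 and qs = 55 - 26 = 29.
The quantity actually transacted is the short side, demand: 13.

13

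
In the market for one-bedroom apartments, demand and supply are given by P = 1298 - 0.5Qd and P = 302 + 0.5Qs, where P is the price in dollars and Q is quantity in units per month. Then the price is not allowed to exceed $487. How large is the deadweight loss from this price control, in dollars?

Rearranging demand gives Qd = 2596 - 2P; rearranging supply gives Qs = 2P - 604. In a free market, 2596 - 2P = 2P - 604 gives the equilibrium P* = 800, Q* = 996.
Because the ceiling (487) lies below the market-clearing price, it is binding.
At P = 487: Qd = 2596 - 2·487 = 1622 and Qs = 2·487 - 604 = 370.
Quantity traded falls to 370. At Q = 370 the demand price is (2596 - 370)/2 = 1113 and the supply price is (604 + 370)/2 = 487.
Deadweight loss = ½ · (1113 - 487) · (996 - 370) = ½ · 626 · 626 = 195938.

195938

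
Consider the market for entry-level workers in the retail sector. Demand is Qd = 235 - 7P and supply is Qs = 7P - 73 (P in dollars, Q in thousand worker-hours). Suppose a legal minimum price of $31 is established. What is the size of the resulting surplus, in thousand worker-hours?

126

Setting quantity demanded equal to quantity supplied, 235 - 7P = 7P - 73, gives P* = 22 and Q* = 81.
The floor of 31 is above the equilibrium price 22, so it binds.
At P = 31: Qd = 235 - 7·31 = 18 and Qs = 7·31 - 73 = 144.
Surplus = Qs - Qd = 144 - 18 = 126.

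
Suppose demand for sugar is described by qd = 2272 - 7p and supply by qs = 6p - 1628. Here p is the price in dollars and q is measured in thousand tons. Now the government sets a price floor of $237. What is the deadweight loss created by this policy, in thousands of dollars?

0

Without the control the market clears where 2272 - 7p = 6p - 1628, i.e. p* = 300 and q* = 172.
The floor of 237 is below the equilibrium price 300, so it is not binding; the market clears at p* = 300, q* = 172.
Since the control does not bind, no trades are prevented and deadweight loss is zero.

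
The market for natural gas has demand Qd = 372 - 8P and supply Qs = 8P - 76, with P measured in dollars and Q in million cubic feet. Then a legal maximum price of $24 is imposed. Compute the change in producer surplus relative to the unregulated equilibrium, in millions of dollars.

-528

Without the control the market clears where 372 - 8P = 8P - 76, i.e. P* = 28 and Q* = 148.
Because the ceiling (24) lies below the market-clearing price, it is binding.
At P = 24: Qd = 372 - 8·24 = 180 and Qs = 8·24 - 76 = 116.
Producer surplus without the control is ½ · (28 - 9.5) · 148 = 1369.
With the ceiling, producers sell 116 units at 24, so PS = ½ · (24 - 9.5) · 116 = 841.
Change in producer surplus = 841 - 1369 = -528.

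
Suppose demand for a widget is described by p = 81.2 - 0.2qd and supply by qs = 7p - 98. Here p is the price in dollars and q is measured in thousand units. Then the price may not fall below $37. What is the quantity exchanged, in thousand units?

Rearranging demand gives qd = 406 - 5p. Equilibrium: 406 - 5p = 7p - 98, so 504 = 12p and p* = 42, q* = 196.
Since 37 is below p* = 42, the floor does not bind and the free-market outcome prevails.

196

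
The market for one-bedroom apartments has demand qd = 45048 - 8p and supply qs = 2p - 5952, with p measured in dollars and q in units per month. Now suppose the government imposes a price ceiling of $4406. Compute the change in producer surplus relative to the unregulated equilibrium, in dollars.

-2466476

Without the control the market clears where 45048 - 8p = 2p - 5952, i.e. p* = 5100 and q* = 4248.
The ceiling of 4406 is below the equilibrium price 5100, so it binds.
At p = 4406: qd = 45048 - 8·4406 = 9800 and qs = 2·4406 - 5952 = 2860.
Producer surplus without the control is ½ · (5100 - 2976) · 4248 = 4511376.
With the ceiling, producers sell 2860 units at 4406, so PS = ½ · (4406 - 2976) · 2860 = 2044900.
Change in producer surplus = 2044900 - 4511376 = -2466476.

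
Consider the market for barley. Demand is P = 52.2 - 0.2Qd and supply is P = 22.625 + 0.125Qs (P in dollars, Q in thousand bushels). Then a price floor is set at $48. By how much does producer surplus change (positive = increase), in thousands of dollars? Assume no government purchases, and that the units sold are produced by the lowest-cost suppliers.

Rearranging demand gives Qd = 261 - 5P; rearranging supply gives Qs = 8P - 181. In a free market, 261 - 5P = 8P - 181 gives the equilibrium P* = 34, Q* = 91.
Because the floor (48) lies above the market-clearing price, it is binding.
At P = 48: Qd = 261 - 5·48 = 21 and Qs = 8·48 - 181 = 203.
Producer surplus without the control is ½ · (34 - 22.625) · 91 = 517.5625.
With the floor, 21 units are sold at 48. The supply price at Q = 21 is 25.25, so PS = ½ · [(48 - 22.625) + (48 - 25.25)] · 21 = 505.3125.
Change in producer surplus = 505.3125 - 517.5625 = -12.25.

-12.25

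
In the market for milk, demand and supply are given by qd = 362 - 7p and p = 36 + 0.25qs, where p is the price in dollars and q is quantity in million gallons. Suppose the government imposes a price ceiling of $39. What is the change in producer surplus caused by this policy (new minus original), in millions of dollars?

-182

Rearranging supply gives qs = 4p - 144. Without the control the market clears where 362 - 7p = 4p - 144, i.e. p* = 46 and q* = 40.
Because the ceiling (39) lies below the market-clearing price, it is binding.
At p = 39: qd = 362 - 7·39 = 89 and qs = 4·39 - 144 = 12.
Producer surplus without the control is ½ · (46 - 36) · 40 = 200.
With the ceiling, producers sell 12 units at 39, so PS = ½ · (39 - 36) · 12 = 18.
Change in producer surplus = 18 - 200 = -182.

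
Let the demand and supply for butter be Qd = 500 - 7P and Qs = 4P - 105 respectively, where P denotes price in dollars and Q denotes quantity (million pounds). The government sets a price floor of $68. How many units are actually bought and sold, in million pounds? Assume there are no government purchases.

Equilibrium: 500 - 7P = 4P - 105, so 605 = 11P and P* = 55, Q* = 115.
The floor of 68 is above the equilibrium price 55, so it binds.
At P = 68: Qd = 500 - 7·68 = 24 and Qs = 4·68 - 105 = 167.
The quantity actually transacted is the short side, demand: 24.

24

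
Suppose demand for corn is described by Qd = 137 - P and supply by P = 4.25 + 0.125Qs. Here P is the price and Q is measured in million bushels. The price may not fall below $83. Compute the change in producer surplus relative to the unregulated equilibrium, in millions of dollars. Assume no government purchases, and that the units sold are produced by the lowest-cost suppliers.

3200

Rearranging supply gives Qs = 8P - 34. Without the control the market clears where 137 - P = 8P - 34, i.e. P* = 19 and Q* = 118.
The floor of 83 is above the equilibrium price 19, so it binds.
At P = 83: Qd = 137 - 83 = 54 and Qs = 8·83 - 34 = 630.
Producer surplus without the control is ½ · (19 - 4.25) · 118 = 870.25.
With the floor, 54 units are sold at 83. The supply price at Q = 54 is 11, so PS = ½ · [(83 - 4.25) + (83 - 11)] · 54 = 4070.25.
Change in producer surplus = 4070.25 - 870.25 = 3200.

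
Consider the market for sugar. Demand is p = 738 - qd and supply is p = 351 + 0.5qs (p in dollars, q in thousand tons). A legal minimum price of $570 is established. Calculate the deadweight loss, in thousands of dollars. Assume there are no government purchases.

6075

Rearranging demand gives qd = 738 - p; rearranging supply gives qs = 2p - 702. Without the control the market clears where 738 - p = 2p - 702, i.e. p* = 480 and q* = 258.
The floor of 570 is above the equilibrium price 480, so it binds.
At p = 570: qd = 738 - 570 = 168 and qs = 2·570 - 702 = 438.
Quantity traded falls to 168. At q = 168 the demand price is 738 - 168 = 570 and the supply price is (702 + 168)/2 = 435.
Deadweight loss = ½ · (570 - 435) · (258 - 168) = ½ · 135 · 90 = 6075.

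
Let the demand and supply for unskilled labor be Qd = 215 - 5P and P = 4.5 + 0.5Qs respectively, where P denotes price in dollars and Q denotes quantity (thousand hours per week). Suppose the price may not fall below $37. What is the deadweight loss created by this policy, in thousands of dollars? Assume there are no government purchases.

218.75

Rearranging supply gives Qs = 2P - 9. Without the control the market clears where 215 - 5P = 2P - 9, i.e. P* = 32 and Q* = 55.
Since 37 > 32, the floor is binding.
At P = 37: Qd = 215 - 5·37 = 30 and Qs = 2·37 - 9 = 65.
Quantity traded falls to 30. At Q = 30 the demand price is (215 - 30)/5 = 37 and the supply price is (9 + 30)/2 = 19.5.
Deadweight loss = ½ · (37 - 19.5) · (55 - 30) = ½ · 17.5 · 25 = 218.75.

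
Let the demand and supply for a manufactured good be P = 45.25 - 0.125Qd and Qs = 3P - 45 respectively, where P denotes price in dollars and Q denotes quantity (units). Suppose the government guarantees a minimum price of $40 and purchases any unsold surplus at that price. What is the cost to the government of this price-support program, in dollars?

1320

Rearranging demand gives Qd = 362 - 8P. Setting quantity demanded equal to quantity supplied, 362 - 8P = 3P - 45, gives P* = 37 and Q* = 66.
The floor of 40 is above the equilibrium price 37, so it binds.
At P = 40: Qd = 362 - 8·40 = 42 and Qs = 3·40 - 45 = 75.
Surplus = Qs - Qd = 33.
Government expenditure = surplus × support price = 33 × 40 = 1320.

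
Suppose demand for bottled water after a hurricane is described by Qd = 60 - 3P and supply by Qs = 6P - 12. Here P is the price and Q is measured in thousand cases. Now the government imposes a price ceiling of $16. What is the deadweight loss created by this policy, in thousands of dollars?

Setting quantity demanded equal to quantity supplied, 60 - 3P = 6P - 12, gives P* = 8 and Q* = 36.
Since 16 is above P* = 8, the ceiling does not bind and the free-market outcome prevails.
Since the control does not bind, no trades are prevented and deadweight loss is zero.

0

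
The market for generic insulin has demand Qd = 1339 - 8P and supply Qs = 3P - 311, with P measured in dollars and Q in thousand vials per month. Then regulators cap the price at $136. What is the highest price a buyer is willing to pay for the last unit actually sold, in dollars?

155.25

Without the control the market clears where 1339 - 8P = 3P - 311, i.e. P* = 150 and Q* = 139.
Since 136 < 150, the ceiling is binding.
At P = 136: Qd = 1339 - 8·136 = 251 and Qs = 3·136 - 311 = 97.
Only 97 units reach the market. On the demand curve, the marginal buyer's willingness to pay at Q = 97 is (1339 - 97)/8 = 155.25.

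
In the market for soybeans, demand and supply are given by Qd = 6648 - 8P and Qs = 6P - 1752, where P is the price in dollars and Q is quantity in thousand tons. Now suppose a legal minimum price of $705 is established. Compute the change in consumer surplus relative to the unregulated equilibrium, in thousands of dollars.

-149940

Equilibrium: 6648 - 8P = 6P - 1752, so 8400 = 14P and P* = 600, Q* = 1848.
The floor of 705 is above the equilibrium price 600, so it binds.
At P = 705: Qd = 6648 - 8·705 = 1008 and Qs = 6·705 - 1752 = 2478.
Consumer surplus without the control is ½ · (831 - 600) · 1848 = 213444.
With the floor, consumers buy 1008 units at 705, so CS = ½ · (831 - 705) · 1008 = 63504.
Change in consumer surplus = 63504 - 213444 = -149940.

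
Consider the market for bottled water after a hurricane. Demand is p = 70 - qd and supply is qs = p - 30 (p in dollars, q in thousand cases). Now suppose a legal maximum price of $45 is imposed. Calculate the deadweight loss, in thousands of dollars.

25

Rearranging demand gives qd = 70 - p. Equilibrium: 70 - p = p - 30, so 100 = 2p and p* = 50, q* = 20.
The ceiling of 45 is below the equilibrium price 50, so it binds.
At p = 45: qd = 70 - 45 = 25 and qs = 45 - 30 = 15.
Quantity traded falls to 15. At q = 15 the demand price is 70 - 15 = 55 and the supply price is 30 + 15 = 45.
Deadweight loss = ½ · (55 - 45) · (20 - 15) = ½ · 10 · 5 = 25.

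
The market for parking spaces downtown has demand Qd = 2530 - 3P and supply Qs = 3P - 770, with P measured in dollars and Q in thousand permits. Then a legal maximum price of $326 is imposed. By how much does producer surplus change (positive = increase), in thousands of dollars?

In a free market, 2530 - 3P = 3P - 770 gives the equilibrium P* = 550, Q* = 880.
The ceiling of 326 is below the equilibrium price 550, so it binds.
At P = 326: Qd = 2530 - 3·326 = 1552 and Qs = 3·326 - 770 = 208.
Producer surplus without the control is ½ · (550 - 770/3) · 880 = 387200/3.
With the ceiling, producers sell 208 units at 326, so PS = ½ · (326 - 770/3) · 208 = 21632/3.
Change in producer surplus = 21632/3 - 387200/3 = -121856.

-121856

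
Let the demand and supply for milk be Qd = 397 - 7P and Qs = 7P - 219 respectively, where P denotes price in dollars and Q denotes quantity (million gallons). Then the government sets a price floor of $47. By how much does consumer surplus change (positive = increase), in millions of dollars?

-235.5

Without the control the market clears where 397 - 7P = 7P - 219, i.e. P* = 44 and Q* = 89.
Since 47 > 44, the floor is binding.
At P = 47: Qd = 397 - 7·47 = 68 and Qs = 7·47 - 219 = 110.
Consumer surplus without the control is ½ · (397/7 - 44) · 89 = 7921/14.
With the floor, consumers buy 68 units at 47, so CS = ½ · (397/7 - 47) · 68 = 2312/7.
Change in consumer surplus = 2312/7 - 7921/14 = -235.5.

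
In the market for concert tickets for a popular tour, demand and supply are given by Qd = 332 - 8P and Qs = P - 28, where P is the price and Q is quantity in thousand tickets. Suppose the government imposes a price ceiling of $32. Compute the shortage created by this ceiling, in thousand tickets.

In a free market, 332 - 8P = P - 28 gives the equilibrium P* = 40, Q* = 12.
Since 32 < 40, the ceiling is binding.
At P = 32: Qd = 332 - 8·32 = 76 and Qs = 32 - 28 = 4.
Shortage = Qd - Qs = 76 - 4 = 72.

72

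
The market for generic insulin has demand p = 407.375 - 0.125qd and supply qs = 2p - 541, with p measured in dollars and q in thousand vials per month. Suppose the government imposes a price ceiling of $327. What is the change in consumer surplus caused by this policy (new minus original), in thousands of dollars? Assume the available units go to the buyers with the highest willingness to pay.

5286.75

Rearranging demand gives qd = 3259 - 8p. Without the control the market clears where 3259 - 8p = 2p - 541, i.e. p* = 380 and q* = 219.
Because the ceiling (327) lies below the market-clearing price, it is binding.
At p = 327: qd = 3259 - 8·327 = 643 and qs = 2·327 - 541 = 113.
Consumer surplus without the control is ½ · (407.375 - 380) · 219 = 2997.5625.
With the ceiling, 113 units are sold at 327 (assume they go to the highest-value buyers). The demand price at q = 113 is 393.25, so CS = ½ · [(407.375 - 327) + (393.25 - 327)] · 113 = 8284.3125.
Change in consumer surplus = 8284.3125 - 2997.5625 = 5286.75.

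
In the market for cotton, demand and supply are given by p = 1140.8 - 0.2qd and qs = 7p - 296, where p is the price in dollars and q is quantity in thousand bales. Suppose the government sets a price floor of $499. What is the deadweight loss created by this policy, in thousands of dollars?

Rearranging demand gives qd = 5704 - 5p. Equilibrium: 5704 - 5p = 7p - 296, so 6000 = 12p and p* = 500, q* = 3204.
Since 499 is below p* = 500, the floor does not bind and the free-market outcome prevails.
Since the control does not bind, no trades are prevented and deadweight loss is zero.

0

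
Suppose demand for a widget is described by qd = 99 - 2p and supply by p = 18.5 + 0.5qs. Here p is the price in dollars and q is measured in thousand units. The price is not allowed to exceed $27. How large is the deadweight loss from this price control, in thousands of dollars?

98

Rearranging supply gives qs = 2p - 37. In a free market, 99 - 2p = 2p - 37 gives the equilibrium p* = 34, q* = 31.
The ceiling of 27 is below the equilibrium price 34, so it binds.
At p = 27: qd = 99 - 2·27 = 45 and qs = 2·27 - 37 = 17.
Quantity traded falls to 17. At q = 17 the demand price is (99 - 17)/2 = 41 and the supply price is (37 + 17)/2 = 27.
Deadweight loss = ½ · (41 - 27) · (31 - 17) = ½ · 14 · 14 = 98.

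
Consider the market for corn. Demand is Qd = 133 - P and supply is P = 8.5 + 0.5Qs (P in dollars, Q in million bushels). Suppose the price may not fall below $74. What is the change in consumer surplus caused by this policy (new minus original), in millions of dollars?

-1704

Rearranging supply gives Qs = 2P - 17. Equilibrium: 133 - P = 2P - 17, so 150 = 3P and P* = 50, Q* = 83.
The floor of 74 is above the equilibrium price 50, so it binds.
At P = 74: Qd = 133 - 74 = 59 and Qs = 2·74 - 17 = 131.
Consumer surplus without the control is ½ · (133 - 50) · 83 = 3444.5.
With the floor, consumers buy 59 units at 74, so CS = ½ · (133 - 74) · 59 = 1740.5.
Change in consumer surplus = 1740.5 - 3444.5 = -1704.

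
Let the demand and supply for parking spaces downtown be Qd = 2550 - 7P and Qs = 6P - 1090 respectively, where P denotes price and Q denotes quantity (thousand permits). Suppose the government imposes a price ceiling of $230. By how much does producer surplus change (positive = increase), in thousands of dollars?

-22000

In a free market, 2550 - 7P = 6P - 1090 gives the equilibrium P* = 280, Q* = 590.
Because the ceiling (230) lies below the market-clearing price, it is binding.
At P = 230: Qd = 2550 - 7·230 = 940 and Qs = 6·230 - 1090 = 290.
Producer surplus without the control is ½ · (280 - 545/3) · 590 = 87025/3.
With the ceiling, producers sell 290 units at 230, so PS = ½ · (230 - 545/3) · 290 = 21025/3.
Change in producer surplus = 21025/3 - 87025/3 = -22000.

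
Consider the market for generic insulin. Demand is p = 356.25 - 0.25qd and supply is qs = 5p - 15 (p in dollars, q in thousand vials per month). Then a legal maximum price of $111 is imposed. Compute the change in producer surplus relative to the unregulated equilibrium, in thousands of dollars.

-32462.5

Rearranging demand gives qd = 1425 - 4p. Without the control the market clears where 1425 - 4p = 5p - 15, i.e. p* = 160 and q* = 785.
Since 111 < 160, the ceiling is binding.
At p = 111: qd = 1425 - 4·111 = 981 and qs = 5·111 - 15 = 540.
Producer surplus without the control is ½ · (160 - 3) · 785 = 61622.5.
With the ceiling, producers sell 540 units at 111, so PS = ½ · (111 - 3) · 540 = 29160.
Change in producer surplus = 29160 - 61622.5 = -32462.5.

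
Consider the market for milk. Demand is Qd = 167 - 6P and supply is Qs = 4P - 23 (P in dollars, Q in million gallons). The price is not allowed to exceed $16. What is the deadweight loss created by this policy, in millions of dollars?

Setting quantity demanded equal to quantity supplied, 167 - 6P = 4P - 23, gives P* = 19 and Q* = 53.
Because the ceiling (16) lies below the market-clearing price, it is binding.
At P = 16: Qd = 167 - 6·16 = 71 and Qs = 4·16 - 23 = 41.
Quantity traded falls to 41. At Q = 41 the demand price is (167 - 41)/6 = 21 and the supply price is (23 + 41)/4 = 16.
Deadweight loss = ½ · (21 - 16) · (53 - 41) = ½ · 5 · 12 = 30.

30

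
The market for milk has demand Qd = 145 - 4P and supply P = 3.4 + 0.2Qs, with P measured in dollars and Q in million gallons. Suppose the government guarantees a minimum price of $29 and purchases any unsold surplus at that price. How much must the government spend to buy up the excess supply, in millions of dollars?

Rearranging supply gives Qs = 5P - 17. In a free market, 145 - 4P = 5P - 17 gives the equilibrium P* = 18, Q* = 73.
Because the floor (29) lies above the market-clearing price, it is binding.
At P = 29: Qd = 145 - 4·29 = 29 and Qs = 5·29 - 17 = 128.
Surplus = Qs - Qd = 99.
Government expenditure = surplus × support price = 99 × 29 = 2871.

2871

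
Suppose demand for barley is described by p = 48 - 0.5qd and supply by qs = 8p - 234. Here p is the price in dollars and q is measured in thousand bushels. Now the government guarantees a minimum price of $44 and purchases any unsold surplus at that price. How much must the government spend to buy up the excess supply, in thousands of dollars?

Rearranging demand gives qd = 96 - 2p. Setting quantity demanded equal to quantity supplied, 96 - 2p = 8p - 234, gives p* = 33 and q* = 30.
The floor of 44 is above the equilibrium price 33, so it binds.
At p = 44: qd = 96 - 2·44 = 8 and qs = 8·44 - 234 = 118.
Surplus = qs - qd = 110.
Government expenditure = surplus × support price = 110 × 44 = 4840.

4840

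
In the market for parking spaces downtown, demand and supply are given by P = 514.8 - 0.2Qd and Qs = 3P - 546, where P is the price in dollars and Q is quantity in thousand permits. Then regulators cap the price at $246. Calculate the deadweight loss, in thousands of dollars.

49766.4

Rearranging demand gives Qd = 2574 - 5P. Setting quantity demanded equal to quantity supplied, 2574 - 5P = 3P - 546, gives P* = 390 and Q* = 624.
Since 246 < 390, the ceiling is binding.
At P = 246: Qd = 2574 - 5·246 = 1344 and Qs = 3·246 - 546 = 192.
Quantity traded falls to 192. At Q = 192 the demand price is (2574 - 192)/5 = 476.4 and the supply price is (546 + 192)/3 = 246.
Deadweight loss = ½ · (476.4 - 246) · (624 - 192) = ½ · 230.4 · 432 = 49766.4.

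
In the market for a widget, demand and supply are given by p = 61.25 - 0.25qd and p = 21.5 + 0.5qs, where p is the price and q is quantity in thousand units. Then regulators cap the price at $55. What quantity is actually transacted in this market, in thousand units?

53

Rearranging demand gives qd = 245 - 4p; rearranging supply gives qs = 2p - 43. Without the control the market clears where 245 - 4p = 2p - 43, i.e. p* = 48 and q* = 53.
Since 55 is above p* = 48, the ceiling does not bind and the free-market outcome prevails.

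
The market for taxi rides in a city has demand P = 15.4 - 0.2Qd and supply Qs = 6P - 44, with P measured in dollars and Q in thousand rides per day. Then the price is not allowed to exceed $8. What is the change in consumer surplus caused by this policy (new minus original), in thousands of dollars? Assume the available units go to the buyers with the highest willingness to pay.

-20.4

Rearranging demand gives Qd = 77 - 5P. Equilibrium: 77 - 5P = 6P - 44, so 121 = 11P and P* = 11, Q* = 22.
Because the ceiling (8) lies below the market-clearing price, it is binding.
At P = 8: Qd = 77 - 5·8 = 37 and Qs = 6·8 - 44 = 4.
Consumer surplus without the control is ½ · (15.4 - 11) · 22 = 48.4.
With the ceiling, 4 units are sold at 8 (assume they go to the highest-value buyers). The demand price at Q = 4 is 14.6, so CS = ½ · [(15.4 - 8) + (14.6 - 8)] · 4 = 28.
Change in consumer surplus = 28 - 48.4 = -20.4.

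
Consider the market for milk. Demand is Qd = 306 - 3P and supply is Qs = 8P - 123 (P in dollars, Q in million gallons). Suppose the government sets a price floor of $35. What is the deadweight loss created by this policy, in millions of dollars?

Equilibrium: 306 - 3P = 8P - 123, so 429 = 11P and P* = 39, Q* = 189.
Since 35 is below P* = 39, the floor does not bind and the free-market outcome prevails.
Since the control does not bind, no trades are prevented and deadweight loss is zero.

0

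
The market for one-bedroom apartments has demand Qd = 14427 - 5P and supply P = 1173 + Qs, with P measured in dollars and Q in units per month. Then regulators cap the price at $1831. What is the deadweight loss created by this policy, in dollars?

Rearranging supply gives Qs = P - 1173. Setting quantity demanded equal to quantity supplied, 14427 - 5P = P - 1173, gives P* = 2600 and Q* = 1427.
Because the ceiling (1831) lies below the market-clearing price, it is binding.
At P = 1831: Qd = 14427 - 5·1831 = 5272 and Qs = 1831 - 1173 = 658.
Quantity traded falls to 658. At Q = 658 the demand price is (14427 - 658)/5 = 2753.8 and the supply price is 1173 + 658 = 1831.
Deadweight loss = ½ · (2753.8 - 1831) · (1427 - 658) = ½ · 922.8 · 769 = 354816.6.

354816.6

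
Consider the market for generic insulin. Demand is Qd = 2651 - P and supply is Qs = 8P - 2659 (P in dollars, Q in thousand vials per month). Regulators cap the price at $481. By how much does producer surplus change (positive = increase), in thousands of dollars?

-177125

Without the control the market clears where 2651 - P = 8P - 2659, i.e. P* = 590 and Q* = 2061.
The ceiling of 481 is below the equilibrium price 590, so it binds.
At P = 481: Qd = 2651 - 481 = 2170 and Qs = 8·481 - 2659 = 1189.
Producer surplus without the control is ½ · (590 - 332.375) · 2061 = 265482.5625.
With the ceiling, producers sell 1189 units at 481, so PS = ½ · (481 - 332.375) · 1189 = 88357.5625.
Change in producer surplus = 88357.5625 - 265482.5625 = -177125.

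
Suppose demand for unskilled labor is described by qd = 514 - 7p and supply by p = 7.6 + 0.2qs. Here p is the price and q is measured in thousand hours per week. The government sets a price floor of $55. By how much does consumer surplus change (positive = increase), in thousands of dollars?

Rearranging supply gives qs = 5p - 38. Setting quantity demanded equal to quantity supplied, 514 - 7p = 5p - 38, gives p* = 46 and q* = 192.
The floor of 55 is above the equilibrium price 46, so it binds.
At p = 55: qd = 514 - 7·55 = 129 and qs = 5·55 - 38 = 237.
Consumer surplus without the control is ½ · (514/7 - 46) · 192 = 18432/7.
With the floor, consumers buy 129 units at 55, so CS = ½ · (514/7 - 55) · 129 = 16641/14.
Change in consumer surplus = 16641/14 - 18432/7 = -1444.5.

-1444.5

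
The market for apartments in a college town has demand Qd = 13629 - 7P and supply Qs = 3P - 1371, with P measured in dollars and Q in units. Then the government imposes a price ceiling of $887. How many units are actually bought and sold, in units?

Without the control the market clears where 13629 - 7P = 3P - 1371, i.e. P* = 1500 and Q* = 3129.
The ceiling of 887 is below the equilibrium price 1500, so it binds.
At P = 887: Qd = 13629 - 7·887 = 7420 and Qs = 3·887 - 1371 = 1290.
The quantity actually transacted is the short side, supply: 1290.

1290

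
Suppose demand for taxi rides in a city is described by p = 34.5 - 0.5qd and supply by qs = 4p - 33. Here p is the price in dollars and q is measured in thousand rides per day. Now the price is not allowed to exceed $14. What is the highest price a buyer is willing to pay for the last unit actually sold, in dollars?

Rearranging demand gives qd = 69 - 2p. Without the control the market clears where 69 - 2p = 4p - 33, i.e. p* = 17 and q* = 35.
The ceiling of 14 is below the equilibrium price 17, so it binds.
At p = 14: qd = 69 - 2·14 = 41 and qs = 4·14 - 33 = 23.
Only 23 units reach the market. On the demand curve, the marginal buyer's willingness to pay at q = 23 is (69 - 23)/2 = 23.

23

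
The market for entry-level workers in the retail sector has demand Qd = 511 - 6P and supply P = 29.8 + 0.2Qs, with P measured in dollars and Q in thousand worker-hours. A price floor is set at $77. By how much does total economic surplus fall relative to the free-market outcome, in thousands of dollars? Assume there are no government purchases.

Rearranging supply gives Qs = 5P - 149. Setting quantity demanded equal to quantity supplied, 511 - 6P = 5P - 149, gives P* = 60 and Q* = 151.
The floor of 77 is above the equilibrium price 60, so it binds.
At P = 77: Qd = 511 - 6·77 = 49 and Qs = 5·77 - 149 = 236.
Quantity traded falls to 49. At Q = 49 the demand price is (511 - 49)/6 = 77 and the supply price is (149 + 49)/5 = 39.6.
Deadweight loss = ½ · (77 - 39.6) · (151 - 49) = ½ · 37.4 · 102 = 1907.4.

1907.4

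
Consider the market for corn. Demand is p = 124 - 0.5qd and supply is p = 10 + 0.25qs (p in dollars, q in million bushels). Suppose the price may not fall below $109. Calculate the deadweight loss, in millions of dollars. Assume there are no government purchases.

5581.5

Rearranging demand gives qd = 248 - 2p; rearranging supply gives qs = 4p - 40. Equilibrium: 248 - 2p = 4p - 40, so 288 = 6p and p* = 48, q* = 152.
Because the floor (109) lies above the market-clearing price, it is binding.
At p = 109: qd = 248 - 2·109 = 30 and qs = 4·109 - 40 = 396.
Quantity traded falls to 30. At q = 30 the demand price is (248 - 30)/2 = 109 and the supply price is (40 + 30)/4 = 17.5.
Deadweight loss = ½ · (109 - 17.5) · (152 - 30) = ½ · 91.5 · 122 = 5581.5.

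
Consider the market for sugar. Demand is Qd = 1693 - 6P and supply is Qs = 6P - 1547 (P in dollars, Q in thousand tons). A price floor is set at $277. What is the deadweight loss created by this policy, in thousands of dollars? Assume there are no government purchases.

Setting quantity demanded equal to quantity supplied, 1693 - 6P = 6P - 1547, gives P* = 270 and Q* = 73.
The floor of 277 is above the equilibrium price 270, so it binds.
At P = 277: Qd = 1693 - 6·277 = 31 and Qs = 6·277 - 1547 = 115.
Quantity traded falls to 31. At Q = 31 the demand price is (1693 - 31)/6 = 277 and the supply price is (1547 + 31)/6 = 263.
Deadweight loss = ½ · (277 - 263) · (73 - 31) = ½ · 14 · 42 = 294.

294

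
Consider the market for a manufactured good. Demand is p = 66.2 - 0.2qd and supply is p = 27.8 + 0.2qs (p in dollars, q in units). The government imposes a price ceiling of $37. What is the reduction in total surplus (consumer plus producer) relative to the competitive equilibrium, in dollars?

Rearranging demand gives qd = 331 - 5p; rearranging supply gives qs = 5p - 139. Without the control the market clears where 331 - 5p = 5p - 139, i.e. p* = 47 and q* = 96.
The ceiling of 37 is below the equilibrium price 47, so it binds.
At p = 37: qd = 331 - 5·37 = 146 and qs = 5·37 - 139 = 46.
Quantity traded falls to 46. At q = 46 the demand price is (331 - 46)/5 = 57 and the supply price is (139 + 46)/5 = 37.
Deadweight loss = ½ · (57 - 37) · (96 - 46) = ½ · 20 · 50 = 500.

500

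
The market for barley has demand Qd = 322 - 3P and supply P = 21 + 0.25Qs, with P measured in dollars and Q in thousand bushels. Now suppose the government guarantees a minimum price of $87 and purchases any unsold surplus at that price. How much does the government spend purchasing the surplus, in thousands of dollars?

17661

Rearranging supply gives Qs = 4P - 84. In a free market, 322 - 3P = 4P - 84 gives the equilibrium P* = 58, Q* = 148.
Since 87 > 58, the floor is binding.
At P = 87: Qd = 322 - 3·87 = 61 and Qs = 4·87 - 84 = 264.
Surplus = Qs - Qd = 203.
Government expenditure = surplus × support price = 203 × 87 = 17661.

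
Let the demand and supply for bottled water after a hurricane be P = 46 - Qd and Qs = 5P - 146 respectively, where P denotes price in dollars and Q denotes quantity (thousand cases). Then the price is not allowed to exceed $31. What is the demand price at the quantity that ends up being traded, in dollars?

37

Rearranging demand gives Qd = 46 - P. In a free market, 46 - P = 5P - 146 gives the equilibrium P* = 32, Q* = 14.
Since 31 < 32, the ceiling is binding.
At P = 31: Qd = 46 - 31 = 15 and Qs = 5·31 - 146 = 9.
Only 9 units reach the market. On the demand curve, the marginal buyer's willingness to pay at Q = 9 is (46 - 9) = 37.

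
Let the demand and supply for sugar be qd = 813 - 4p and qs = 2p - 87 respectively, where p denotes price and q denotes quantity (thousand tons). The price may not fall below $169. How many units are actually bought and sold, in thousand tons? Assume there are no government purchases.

137

In a free market, 813 - 4p = 2p - 87 gives the equilibrium p* = 150, q* = 213.
Because the floor (169) lies above the market-clearing price, it is binding.
At p = 169: qd = 813 - 4·169 = 137 and qs = 2·169 - 87 = 251.
The quantity actually transacted is the short side, demand: 137.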